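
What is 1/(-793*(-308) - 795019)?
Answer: -1/550775 ≈ -1.8156e-6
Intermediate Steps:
1/(-793*(-308) - 795019) = 1/(244244 - 795019) = 1/(-550775) = -1/550775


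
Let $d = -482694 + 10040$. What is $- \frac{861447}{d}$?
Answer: $\frac{861447}{472654} \approx 1.8226$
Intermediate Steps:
$d = -472654$
$- \frac{861447}{d} = - \frac{861447}{-472654} = \left(-861447\right) \left(- \frac{1}{472654}\right) = \frac{861447}{472654}$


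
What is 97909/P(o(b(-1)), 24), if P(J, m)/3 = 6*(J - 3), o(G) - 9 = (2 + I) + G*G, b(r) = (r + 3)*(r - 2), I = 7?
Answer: 97909/918 ≈ 106.65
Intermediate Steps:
b(r) = (-2 + r)*(3 + r) (b(r) = (3 + r)*(-2 + r) = (-2 + r)*(3 + r))
o(G) = 18 + G**2 (o(G) = 9 + ((2 + 7) + G*G) = 9 + (9 + G**2) = 18 + G**2)
P(J, m) = -54 + 18*J (P(J, m) = 3*(6*(J - 3)) = 3*(6*(-3 + J)) = 3*(-18 + 6*J) = -54 + 18*J)
97909/P(o(b(-1)), 24) = 97909/(-54 + 18*(18 + (-6 - 1 + (-1)**2)**2)) = 97909/(-54 + 18*(18 + (-6 - 1 + 1)**2)) = 97909/(-54 + 18*(18 + (-6)**2)) = 97909/(-54 + 18*(18 + 36)) = 97909/(-54 + 18*54) = 97909/(-54 + 972) = 97909/918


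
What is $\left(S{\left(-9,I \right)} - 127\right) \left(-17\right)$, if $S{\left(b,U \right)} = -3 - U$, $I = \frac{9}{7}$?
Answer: $\frac{15623}{7} \approx 2231.9$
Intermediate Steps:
$I = \frac{9}{7}$ ($I = 9 \cdot \frac{1}{7} = \frac{9}{7} \approx 1.2857$)
$\left(S{\left(-9,I \right)} - 127\right) \left(-17\right) = \left(\left(-3 - \frac{9}{7}\right) - 127\right) \left(-17\right) = \left(- \frac{30}{7} - 127\right) \left(-17\right) = \left(- \frac{919}{7}\right) \left(-17\right) = \frac{15623}{7}$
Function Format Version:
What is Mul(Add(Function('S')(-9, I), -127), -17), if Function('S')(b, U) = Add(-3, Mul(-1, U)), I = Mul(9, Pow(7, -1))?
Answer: Rational(15623, 7) ≈ 2231.9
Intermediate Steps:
I = Rational(9, 7) (I = Mul(9, Rational(1, 7)) = Rational(9, 7) ≈ 1.2857)
Mul(Add(Function('S')(-9, I), -127), -17) = Mul(Add(Add(-3, Mul(-1, Rational(9, 7))), -127), -17) = Mul(Add(Add(-3, Rational(-9, 7)), -127), -17) = Mul(Add(Rational(-30, 7), -127), -17) = Mul(Rational(-919, 7), -17) = Rational(15623, 7)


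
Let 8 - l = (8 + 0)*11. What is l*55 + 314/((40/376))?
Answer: -7242/5 ≈ -1448.4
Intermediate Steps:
l = -80 (l = 8 - (8 + 0)*11 = 8 - 8*11 = 8 - 1*88 = 8 - 88 = -80)
l*55 + 314/((40/376)) = -80*55 + 314/((40/376)) = -4400 + 314/((40*(1/376))) = -4400 + 314/(5/47) = -4400 + 314*(47/5) = -4400 + 14758/5 = -7242/5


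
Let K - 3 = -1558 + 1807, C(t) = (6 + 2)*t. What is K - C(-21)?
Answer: 420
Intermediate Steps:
C(t) = 8*t
K = 252 (K = 3 + (-1558 + 1807) = 3 + 249 = 252)
K - C(-21) = 252 - 8*(-21) = 252 - 1*(-168) = 252 + 168 = 420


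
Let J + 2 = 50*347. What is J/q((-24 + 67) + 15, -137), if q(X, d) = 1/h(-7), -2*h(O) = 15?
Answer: -130110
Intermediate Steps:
h(O) = -15/2 (h(O) = -1/2*15 = -15/2)
J = 17348 (J = -2 + 50*347 = -2 + 17350 = 17348)
q(X, d) = -2/15 (q(X, d) = 1/(-15/2) = -2/15)
J/q((-24 + 67) + 15, -137) = 17348/(-2/15) = 17348*(-15/2) = -130110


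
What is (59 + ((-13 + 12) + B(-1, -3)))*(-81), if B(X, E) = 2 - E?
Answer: -5103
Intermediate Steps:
(59 + ((-13 + 12) + B(-1, -3)))*(-81) = (59 + ((-13 + 12) + (2 - 1*(-3))))*(-81) = (59 + (-1 + (2 + 3)))*(-81) = (59 + (-1 + 5))*(-81) = (59 + 4)*(-81) = 63*(-81) = -5103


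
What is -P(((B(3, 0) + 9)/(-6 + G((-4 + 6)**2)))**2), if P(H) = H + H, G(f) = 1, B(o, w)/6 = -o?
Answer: -162/25 ≈ -6.4800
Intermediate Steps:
B(o, w) = -6*o (B(o, w) = 6*(-o) = -6*o)
P(H) = 2*H
-P(((B(3, 0) + 9)/(-6 + G((-4 + 6)**2)))**2) = -2*((-6*3 + 9)/(-6 + 1))**2 = -2*((-18 + 9)/(-5))**2 = -2*(-9*(-1/5))**2 = -2*(9/5)**2 = -2*81/25 = -1*162/25 = -162/25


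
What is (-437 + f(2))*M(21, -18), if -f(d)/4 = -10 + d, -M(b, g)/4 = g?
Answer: -29160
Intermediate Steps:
M(b, g) = -4*g
f(d) = 40 - 4*d (f(d) = -4*(-10 + d) = 40 - 4*d)
(-437 + f(2))*M(21, -18) = (-437 + (40 - 4*2))*(-4*(-18)) = (-437 + (40 - 8))*72 = (-437 + 32)*72 = -405*72 = -29160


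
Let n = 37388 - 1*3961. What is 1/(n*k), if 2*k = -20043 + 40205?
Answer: 1/336977587 ≈ 2.9676e-9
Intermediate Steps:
n = 33427 (n = 37388 - 3961 = 33427)
k = 10081 (k = (-20043 + 40205)/2 = (½)*20162 = 10081)
1/(n*k) = 1/(33427*10081) = (1/33427)*(1/10081) = 1/336977587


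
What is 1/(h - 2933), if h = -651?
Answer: -1/3584 ≈ -0.00027902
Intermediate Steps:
1/(h - 2933) = 1/(-651 - 2933) = 1/(-3584) = -1/3584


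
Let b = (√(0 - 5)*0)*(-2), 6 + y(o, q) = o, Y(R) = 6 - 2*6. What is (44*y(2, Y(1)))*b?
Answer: 0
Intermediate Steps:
Y(R) = -6 (Y(R) = 6 - 12 = -6)
y(o, q) = -6 + o
b = 0 (b = (√(-5)*0)*(-2) = ((I*√5)*0)*(-2) = 0*(-2) = 0)
(44*y(2, Y(1)))*b = (44*(-6 + 2))*0 = (44*(-4))*0 = -176*0 = 0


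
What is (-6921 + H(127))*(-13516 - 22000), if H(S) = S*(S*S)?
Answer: -72504564392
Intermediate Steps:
H(S) = S³ (H(S) = S*S² = S³)
(-6921 + H(127))*(-13516 - 22000) = (-6921 + 127³)*(-13516 - 22000) = (-6921 + 2048383)*(-35516) = 2041462*(-35516) = -72504564392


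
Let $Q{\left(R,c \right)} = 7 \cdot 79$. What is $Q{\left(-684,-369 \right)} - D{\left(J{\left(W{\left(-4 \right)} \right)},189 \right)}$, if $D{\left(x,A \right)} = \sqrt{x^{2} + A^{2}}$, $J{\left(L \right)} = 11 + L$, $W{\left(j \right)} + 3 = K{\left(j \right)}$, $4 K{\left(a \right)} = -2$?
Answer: $553 - \frac{3 \sqrt{15901}}{2} \approx 363.85$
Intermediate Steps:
$K{\left(a \right)} = - \frac{1}{2}$ ($K{\left(a \right)} = \frac{1}{4} \left(-2\right) = - \frac{1}{2}$)
$W{\left(j \right)} = - \frac{7}{2}$ ($W{\left(j \right)} = -3 - \frac{1}{2} = - \frac{7}{2}$)
$Q{\left(R,c \right)} = 553$
$D{\left(x,A \right)} = \sqrt{A^{2} + x^{2}}$
$Q{\left(-684,-369 \right)} - D{\left(J{\left(W{\left(-4 \right)} \right)},189 \right)} = 553 - \sqrt{189^{2} + \left(11 - \frac{7}{2}\right)^{2}} = 553 - \sqrt{35721 + \left(\frac{15}{2}\right)^{2}} = 553 - \sqrt{35721 + \frac{225}{4}} = 553 - \sqrt{\frac{143109}{4}} = 553 - \frac{3 \sqrt{15901}}{2}$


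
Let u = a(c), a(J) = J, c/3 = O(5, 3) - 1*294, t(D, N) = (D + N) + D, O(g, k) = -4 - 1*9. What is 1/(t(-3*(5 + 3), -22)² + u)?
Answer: 1/3979 ≈ 0.00025132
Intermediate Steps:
O(g, k) = -13 (O(g, k) = -4 - 9 = -13)
t(D, N) = N + 2*D
c = -921 (c = 3*(-13 - 1*294) = 3*(-13 - 294) = 3*(-307) = -921)
u = -921
1/(t(-3*(5 + 3), -22)² + u) = 1/((-22 + 2*(-3*(5 + 3)))² - 921) = 1/((-22 + 2*(-3*8))² - 921) = 1/((-22 + 2*(-24))² - 921) = 1/((-22 - 48)² - 921) = 1/((-70)² - 921) = 1/(4900 - 921) = 1/3979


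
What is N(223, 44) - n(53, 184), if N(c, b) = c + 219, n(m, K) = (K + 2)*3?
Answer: -116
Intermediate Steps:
n(m, K) = 6 + 3*K (n(m, K) = (2 + K)*3 = 6 + 3*K)
N(c, b) = 219 + c
N(223, 44) - n(53, 184) = (219 + 223) - (6 + 3*184) = 442 - (6 + 552) = 442 - 1*558 = 442 - 558 = -116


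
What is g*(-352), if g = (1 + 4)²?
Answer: -8800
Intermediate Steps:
g = 25 (g = 5² = 25)
g*(-352) = 25*(-352) = -8800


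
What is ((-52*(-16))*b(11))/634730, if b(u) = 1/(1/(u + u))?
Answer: 9152/317365 ≈ 0.028837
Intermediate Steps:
b(u) = 2*u (b(u) = 1/(1/(2*u)) = 2*u)
((-52*(-16))*b(11))/634730 = ((-52*(-16))*(2*11))/634730 = (832*22)*(1/634730) = 18304*(1/634730) = 9152/317365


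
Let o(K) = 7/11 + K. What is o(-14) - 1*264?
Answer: -3051/11 ≈ -277.36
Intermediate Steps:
o(K) = 7/11 + K (o(K) = 7*(1/11) + K = 7/11 + K)
o(-14) - 1*264 = (7/11 - 14) - 1*264 = -147/11 - 264 = -3051/11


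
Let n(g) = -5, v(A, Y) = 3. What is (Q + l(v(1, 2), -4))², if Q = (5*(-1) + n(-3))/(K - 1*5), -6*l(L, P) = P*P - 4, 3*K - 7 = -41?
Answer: 4624/2401 ≈ 1.9259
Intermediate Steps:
K = -34/3 (K = 7/3 + (⅓)*(-41) = 7/3 - 41/3 = -34/3 ≈ -11.333)
l(L, P) = ⅔ - P²/6 (l(L, P) = -(P*P - 4)/6 = -(P² - 4)/6 = -(-4 + P²)/6 = ⅔ - P²/6)
Q = 30/49 (Q = (5*(-1) - 5)/(-34/3 - 1*5) = (-5 - 5)/(-34/3 - 5) = -10/(-49/3) = -10*(-3/49) = 30/49 ≈ 0.61224)
(Q + l(v(1, 2), -4))² = (30/49 + (⅔ - ⅙*(-4)²))² = (30/49 + (⅔ - ⅙*16))² = (30/49 + (⅔ - 8/3))² = (30/49 - 2)² = (-68/49)² = 4624/2401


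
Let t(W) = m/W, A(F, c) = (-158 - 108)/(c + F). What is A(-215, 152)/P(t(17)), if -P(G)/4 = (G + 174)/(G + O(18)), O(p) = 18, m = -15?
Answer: -1843/17658 ≈ -0.10437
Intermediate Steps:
A(F, c) = -266/(F + c)
t(W) = -15/W
P(G) = -4*(174 + G)/(18 + G) (P(G) = -4*(G + 174)/(G + 18) = -4*(174 + G)/(18 + G))
A(-215, 152)/P(t(17)) = (-266/(-215 + 152))/((4*(-174 - (-15)/17)/(18 - 15/17))) = (-266/(-63))/((4*(-174 - (-15)/17)/(18 - 15*1/17))) = (-266*(-1/63))/((4*(-174 - 1*(-15/17))/(18 - 15/17))) = 38/(9*((4*(-174 + 15/17)/(291/17)))) = 38/(9*((4*(17/291)*(-2943/17)))) = 38/(9*(-3924/97)) = (38/9)*(-97/3924) = -1843/17658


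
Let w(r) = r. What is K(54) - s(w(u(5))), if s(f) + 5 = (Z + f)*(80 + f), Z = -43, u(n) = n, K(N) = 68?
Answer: 3303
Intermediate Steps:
s(f) = -5 + (-43 + f)*(80 + f)
K(54) - s(w(u(5))) = 68 - (-3445 + 5**2 + 37*5) = 68 - (-3445 + 25 + 185) = 68 - 1*(-3235) = 68 + 3235 = 3303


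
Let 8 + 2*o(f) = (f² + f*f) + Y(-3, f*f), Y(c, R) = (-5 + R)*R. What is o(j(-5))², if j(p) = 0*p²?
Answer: 16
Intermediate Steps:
j(p) = 0
Y(c, R) = R*(-5 + R)
o(f) = -4 + f² + f²*(-5 + f²)/2 (o(f) = -4 + ((f² + f*f) + (f*f)*(-5 + f*f))/2 = -4 + ((f² + f²) + f²*(-5 + f²))/2 = -4 + (2*f² + f²*(-5 + f²))/2 = -4 + (f² + f²*(-5 + f²)/2) = -4 + f² + f²*(-5 + f²)/2)
o(j(-5))² = (-4 + (½)*0⁴ - 3/2*0²)² = (-4 + (½)*0 - 3/2*0)² = (-4 + 0 + 0)² = (-4)² = 16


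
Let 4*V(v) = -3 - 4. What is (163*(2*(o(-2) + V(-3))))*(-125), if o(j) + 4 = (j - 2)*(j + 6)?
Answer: 1772625/2 ≈ 8.8631e+5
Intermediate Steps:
V(v) = -7/4 (V(v) = (-3 - 4)/4 = (¼)*(-7) = -7/4)
o(j) = -4 + (-2 + j)*(6 + j) (o(j) = -4 + (j - 2)*(j + 6) = -4 + (-2 + j)*(6 + j))
(163*(2*(o(-2) + V(-3))))*(-125) = (163*(2*((-16 + (-2)² + 4*(-2)) - 7/4)))*(-125) = (163*(2*((-16 + 4 - 8) - 7/4)))*(-125) = (163*(2*(-20 - 7/4)))*(-125) = (163*(2*(-87/4)))*(-125) = (163*(-87/2))*(-125) = -14181/2*(-125) = 1772625/2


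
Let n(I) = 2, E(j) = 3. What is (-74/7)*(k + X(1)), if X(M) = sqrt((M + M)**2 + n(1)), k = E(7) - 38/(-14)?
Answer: -2960/49 - 74*sqrt(6)/7 ≈ -86.303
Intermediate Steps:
k = 40/7 (k = 3 - 38/(-14) = 3 - 38*(-1/14) = 3 + 19/7 = 40/7 ≈ 5.7143)
X(M) = sqrt(2 + 4*M**2) (X(M) = sqrt((M + M)**2 + 2) = sqrt((2*M)**2 + 2) = sqrt(4*M**2 + 2) = sqrt(2 + 4*M**2))
(-74/7)*(k + X(1)) = (-74/7)*(40/7 + sqrt(2 + 4*1**2)) = (-74*1/7)*(40/7 + sqrt(2 + 4*1)) = -74*(40/7 + sqrt(2 + 4))/7 = -74*(40/7 + sqrt(6))/7 = -2960/49 - 74*sqrt(6)/7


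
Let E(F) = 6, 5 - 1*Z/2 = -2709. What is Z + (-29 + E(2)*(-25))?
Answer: 5249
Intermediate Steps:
Z = 5428 (Z = 10 - 2*(-2709) = 10 + 5418 = 5428)
Z + (-29 + E(2)*(-25)) = 5428 + (-29 + 6*(-25)) = 5428 + (-29 - 150) = 5428 - 179 = 5249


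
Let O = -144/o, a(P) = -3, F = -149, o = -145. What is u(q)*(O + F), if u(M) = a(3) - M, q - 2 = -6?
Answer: -21461/145 ≈ -148.01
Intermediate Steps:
q = -4 (q = 2 - 6 = -4)
u(M) = -3 - M
O = 144/145 (O = -144/(-145) = -144*(-1/145) = 144/145 ≈ 0.99310)
u(q)*(O + F) = (-3 - 1*(-4))*(144/145 - 149) = (-3 + 4)*(-21461/145) = 1*(-21461/145) = -21461/145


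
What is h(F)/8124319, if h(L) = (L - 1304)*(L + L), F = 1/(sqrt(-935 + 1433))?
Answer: 1/2022955431 - 1304*sqrt(498)/2022955431 ≈ -1.4384e-5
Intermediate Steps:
F = sqrt(498)/498 (F = 1/(sqrt(498)) = sqrt(498)/498 ≈ 0.044811)
h(L) = 2*L*(-1304 + L) (h(L) = (-1304 + L)*(2*L) = 2*L*(-1304 + L))
h(F)/8124319 = (2*(sqrt(498)/498)*(-1304 + sqrt(498)/498))/8124319 = (sqrt(498)*(-1304 + sqrt(498)/498)/249)*(1/8124319) = sqrt(498)*(-1304 + sqrt(498)/498)/2022955431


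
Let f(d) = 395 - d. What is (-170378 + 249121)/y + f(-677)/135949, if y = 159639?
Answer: 10876165115/21702762411 ≈ 0.50114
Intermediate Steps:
(-170378 + 249121)/y + f(-677)/135949 = (-170378 + 249121)/159639 + (395 - 1*(-677))/135949 = 78743*(1/159639) + (395 + 677)*(1/135949) = 78743/159639 + 1072*(1/135949) = 78743/159639 + 1072/135949 = 10876165115/21702762411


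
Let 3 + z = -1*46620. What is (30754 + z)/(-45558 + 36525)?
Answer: 15869/9033 ≈ 1.7568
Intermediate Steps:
z = -46623 (z = -3 - 1*46620 = -3 - 46620 = -46623)
(30754 + z)/(-45558 + 36525) = (30754 - 46623)/(-45558 + 36525) = -15869/(-9033) = -15869*(-1/9033) = 15869/9033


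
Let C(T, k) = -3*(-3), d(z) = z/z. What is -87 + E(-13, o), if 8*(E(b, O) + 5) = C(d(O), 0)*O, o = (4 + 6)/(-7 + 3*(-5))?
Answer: -8141/88 ≈ -92.511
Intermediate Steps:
d(z) = 1
o = -5/11 (o = 10/(-7 - 15) = 10/(-22) = 10*(-1/22) = -5/11 ≈ -0.45455)
C(T, k) = 9
E(b, O) = -5 + 9*O/8 (E(b, O) = -5 + (9*O)/8 = -5 + 9*O/8)
-87 + E(-13, o) = -87 + (-5 + (9/8)*(-5/11)) = -87 + (-5 - 45/88) = -87 - 485/88 = -8141/88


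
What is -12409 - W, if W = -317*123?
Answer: 26582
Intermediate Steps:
W = -38991
-12409 - W = -12409 - 1*(-38991) = -12409 + 38991 = 26582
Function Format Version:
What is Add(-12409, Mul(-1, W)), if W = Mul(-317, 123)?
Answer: 26582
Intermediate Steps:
W = -38991
Add(-12409, Mul(-1, W)) = Add(-12409, Mul(-1, -38991)) = Add(-12409, 38991) = 26582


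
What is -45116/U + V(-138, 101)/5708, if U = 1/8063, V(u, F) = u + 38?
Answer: -519100229541/1427 ≈ -3.6377e+8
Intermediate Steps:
V(u, F) = 38 + u
U = 1/8063 ≈ 0.00012402
-45116/U + V(-138, 101)/5708 = -45116/1/8063 + (38 - 138)/5708 = -45116*8063 - 100*1/5708 = -363770308 - 25/1427 = -519100229541/1427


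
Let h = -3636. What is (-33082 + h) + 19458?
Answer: -17260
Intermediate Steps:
(-33082 + h) + 19458 = (-33082 - 3636) + 19458 = -36718 + 19458 = -17260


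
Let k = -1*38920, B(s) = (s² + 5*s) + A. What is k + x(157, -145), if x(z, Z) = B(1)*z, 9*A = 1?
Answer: -341645/9 ≈ -37961.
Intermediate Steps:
A = ⅑ (A = (⅑)*1 = ⅑ ≈ 0.11111)
B(s) = ⅑ + s² + 5*s (B(s) = (s² + 5*s) + ⅑ = ⅑ + s² + 5*s)
x(z, Z) = 55*z/9 (x(z, Z) = (⅑ + 1² + 5*1)*z = (⅑ + 1 + 5)*z = 55*z/9)
k = -38920
k + x(157, -145) = -38920 + (55/9)*157 = -38920 + 8635/9 = -341645/9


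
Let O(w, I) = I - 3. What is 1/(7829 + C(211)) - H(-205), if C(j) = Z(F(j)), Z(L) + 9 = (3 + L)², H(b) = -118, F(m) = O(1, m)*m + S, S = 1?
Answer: 227328827113/1926515484 ≈ 118.00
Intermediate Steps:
O(w, I) = -3 + I
F(m) = 1 + m*(-3 + m) (F(m) = (-3 + m)*m + 1 = m*(-3 + m) + 1 = 1 + m*(-3 + m))
Z(L) = -9 + (3 + L)²
C(j) = (1 + j*(-3 + j))*(7 + j*(-3 + j)) (C(j) = (1 + j*(-3 + j))*(6 + (1 + j*(-3 + j))) = (1 + j*(-3 + j))*(7 + j*(-3 + j)))
1/(7829 + C(211)) - H(-205) = 1/(7829 + (1 + 211*(-3 + 211))*(7 + 211*(-3 + 211))) - 1*(-118) = 1/(7829 + (1 + 211*208)*(7 + 211*208)) + 118 = 1/(7829 + (1 + 43888)*(7 + 43888)) + 118 = 1/(7829 + 43889*43895) + 118 = 1/(7829 + 1926507655) + 118 = 1/1926515484 + 118 = 227328827113/1926515484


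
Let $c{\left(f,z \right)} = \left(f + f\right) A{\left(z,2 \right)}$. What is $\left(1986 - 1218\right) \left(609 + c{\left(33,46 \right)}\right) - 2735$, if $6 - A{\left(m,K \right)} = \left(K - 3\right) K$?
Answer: $870481$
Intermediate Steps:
$A{\left(m,K \right)} = 6 - K \left(-3 + K\right)$ ($A{\left(m,K \right)} = 6 - \left(K - 3\right) K = 6 - \left(-3 + K\right) K = 6 - K \left(-3 + K\right)$)
$c{\left(f,z \right)} = 16 f$ ($c{\left(f,z \right)} = \left(f + f\right) \left(6 - 2^{2} + 3 \cdot 2\right) = 2 f \left(6 - 4 + 6\right) = 2 f 8 = 16 f$)
$\left(1986 - 1218\right) \left(609 + c{\left(33,46 \right)}\right) - 2735 = \left(1986 - 1218\right) \left(609 + 16 \cdot 33\right) - 2735 = 768 \left(609 + 528\right) - 2735 = 768 \cdot 1137 - 2735 = 873216 - 2735 = 870481$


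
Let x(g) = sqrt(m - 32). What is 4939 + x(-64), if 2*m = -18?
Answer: 4939 + I*sqrt(41) ≈ 4939.0 + 6.4031*I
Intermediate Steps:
m = -9 (m = (1/2)*(-18) = -9)
x(g) = I*sqrt(41) (x(g) = sqrt(-9 - 32) = sqrt(-41) = I*sqrt(41))
4939 + x(-64) = 4939 + I*sqrt(41)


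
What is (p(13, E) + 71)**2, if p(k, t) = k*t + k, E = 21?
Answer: 127449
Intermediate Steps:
p(k, t) = k + k*t
(p(13, E) + 71)**2 = (13*(1 + 21) + 71)**2 = (13*22 + 71)**2 = (286 + 71)**2 = 357**2 = 127449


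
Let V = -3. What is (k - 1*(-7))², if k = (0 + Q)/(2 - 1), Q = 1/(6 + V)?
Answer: 484/9 ≈ 53.778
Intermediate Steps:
Q = ⅓ (Q = 1/(6 - 3) = 1/3 = ⅓ ≈ 0.33333)
k = ⅓ (k = (0 + ⅓)/(2 - 1) = (⅓)/1 = (⅓)*1 = ⅓ ≈ 0.33333)
(k - 1*(-7))² = (⅓ - 1*(-7))² = (⅓ + 7)² = (22/3)² = 484/9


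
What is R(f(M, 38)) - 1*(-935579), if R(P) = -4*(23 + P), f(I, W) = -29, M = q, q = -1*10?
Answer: 935603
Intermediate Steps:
q = -10
M = -10
R(P) = -92 - 4*P
R(f(M, 38)) - 1*(-935579) = (-92 - 4*(-29)) - 1*(-935579) = (-92 + 116) + 935579 = 24 + 935579 = 935603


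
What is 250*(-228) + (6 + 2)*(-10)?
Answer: -57080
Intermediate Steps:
250*(-228) + (6 + 2)*(-10) = -57000 + 8*(-10) = -57000 - 80 = -57080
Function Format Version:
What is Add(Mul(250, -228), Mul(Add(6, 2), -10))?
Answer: -57080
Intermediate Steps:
Add(Mul(250, -228), Mul(Add(6, 2), -10)) = Add(-57000, Mul(8, -10)) = Add(-57000, -80) = -57080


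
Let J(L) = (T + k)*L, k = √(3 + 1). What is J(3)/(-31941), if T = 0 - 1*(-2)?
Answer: -4/10647 ≈ -0.00037569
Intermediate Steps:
T = 2 (T = 0 + 2 = 2)
k = 2 (k = √4 = 2)
J(L) = 4*L (J(L) = (2 + 2)*L = 4*L)
J(3)/(-31941) = (4*3)/(-31941) = 12*(-1/31941) = -4/10647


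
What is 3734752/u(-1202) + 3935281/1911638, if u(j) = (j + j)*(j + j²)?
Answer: 1706241909679209/829273154242838 ≈ 2.0575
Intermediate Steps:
u(j) = 2*j*(j + j²) (u(j) = (2*j)*(j + j²) = 2*j*(j + j²))
3734752/u(-1202) + 3935281/1911638 = 3734752/((2*(-1202)²*(1 - 1202))) + 3935281/1911638 = 3734752/((2*1444804*(-1201))) + 3935281*(1/1911638) = 3734752/(-3470419208) + 3935281/1911638 = 3734752*(-1/3470419208) + 3935281/1911638 = -466844/433802401 + 3935281/1911638 = 1706241909679209/829273154242838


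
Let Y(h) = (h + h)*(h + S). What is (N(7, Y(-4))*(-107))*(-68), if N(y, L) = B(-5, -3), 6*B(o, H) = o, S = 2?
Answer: -18190/3 ≈ -6063.3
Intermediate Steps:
B(o, H) = o/6
Y(h) = 2*h*(2 + h) (Y(h) = (h + h)*(h + 2) = (2*h)*(2 + h) = 2*h*(2 + h))
N(y, L) = -⅚ (N(y, L) = (⅙)*(-5) = -⅚)
(N(7, Y(-4))*(-107))*(-68) = -⅚*(-107)*(-68) = (535/6)*(-68) = -18190/3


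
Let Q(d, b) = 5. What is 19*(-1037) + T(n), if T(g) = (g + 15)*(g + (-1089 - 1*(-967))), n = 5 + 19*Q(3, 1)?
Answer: -22233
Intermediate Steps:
n = 100 (n = 5 + 19*5 = 5 + 95 = 100)
T(g) = (-122 + g)*(15 + g) (T(g) = (15 + g)*(g + (-1089 + 967)) = (15 + g)*(g - 122) = (15 + g)*(-122 + g) = (-122 + g)*(15 + g))
19*(-1037) + T(n) = 19*(-1037) + (-1830 + 100**2 - 107*100) = -19703 + (-1830 + 10000 - 10700) = -19703 - 2530 = -22233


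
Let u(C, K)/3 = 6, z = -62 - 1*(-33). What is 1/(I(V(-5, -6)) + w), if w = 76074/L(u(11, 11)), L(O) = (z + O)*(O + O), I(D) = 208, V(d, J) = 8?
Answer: 66/1049 ≈ 0.062917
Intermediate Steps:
z = -29 (z = -62 + 33 = -29)
u(C, K) = 18 (u(C, K) = 3*6 = 18)
L(O) = 2*O*(-29 + O) (L(O) = (-29 + O)*(O + O) = (-29 + O)*(2*O) = 2*O*(-29 + O))
w = -12679/66 (w = 76074/((2*18*(-29 + 18))) = 76074/((2*18*(-11))) = 76074/(-396) = 76074*(-1/396) = -12679/66 ≈ -192.11)
1/(I(V(-5, -6)) + w) = 1/(208 - 12679/66) = 1/(1049/66) = 66/1049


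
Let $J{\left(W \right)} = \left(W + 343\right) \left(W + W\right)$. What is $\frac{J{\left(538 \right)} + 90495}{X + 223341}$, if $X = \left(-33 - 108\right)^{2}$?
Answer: $\frac{1038451}{243222} \approx 4.2696$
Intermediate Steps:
$J{\left(W \right)} = 2 W \left(343 + W\right)$ ($J{\left(W \right)} = \left(343 + W\right) 2 W = 2 W \left(343 + W\right)$)
$X = 19881$ ($X = \left(-141\right)^{2} = 19881$)
$\frac{J{\left(538 \right)} + 90495}{X + 223341} = \frac{2 \cdot 538 \left(343 + 538\right) + 90495}{19881 + 223341} = \frac{2 \cdot 538 \cdot 881 + 90495}{243222} = \left(947956 + 90495\right) \frac{1}{243222} = 1038451 \cdot \frac{1}{243222} = \frac{1038451}{243222}$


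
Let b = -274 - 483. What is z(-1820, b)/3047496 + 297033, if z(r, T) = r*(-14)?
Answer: 113150863106/380937 ≈ 2.9703e+5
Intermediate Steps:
b = -757
z(r, T) = -14*r
z(-1820, b)/3047496 + 297033 = -14*(-1820)/3047496 + 297033 = 25480*(1/3047496) + 297033 = 3185/380937 + 297033 = 113150863106/380937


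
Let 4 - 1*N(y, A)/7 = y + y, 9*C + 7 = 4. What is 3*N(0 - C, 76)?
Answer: 70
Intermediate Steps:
C = -⅓ (C = -7/9 + (⅑)*4 = -7/9 + 4/9 = -⅓ ≈ -0.33333)
N(y, A) = 28 - 14*y (N(y, A) = 28 - 7*(y + y) = 28 - 14*y)
3*N(0 - C, 76) = 3*(28 - 14*(0 - 1*(-⅓))) = 3*(28 - 14*(0 + ⅓)) = 3*(28 - 14*⅓) = 3*(28 - 14/3) = 3*(70/3) = 70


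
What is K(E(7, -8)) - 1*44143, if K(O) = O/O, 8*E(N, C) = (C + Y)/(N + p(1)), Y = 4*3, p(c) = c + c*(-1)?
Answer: -44142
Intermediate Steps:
p(c) = 0 (p(c) = c - c = 0)
Y = 12
E(N, C) = (12 + C)/(8*N) (E(N, C) = ((C + 12)/(N + 0))/8 = ((12 + C)/N)/8 = (12 + C)/(8*N))
K(O) = 1
K(E(7, -8)) - 1*44143 = 1 - 1*44143 = 1 - 44143 = -44142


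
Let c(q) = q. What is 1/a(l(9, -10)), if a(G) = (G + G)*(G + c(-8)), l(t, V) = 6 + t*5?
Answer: 1/4386 ≈ 0.00022800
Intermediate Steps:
l(t, V) = 6 + 5*t
a(G) = 2*G*(-8 + G) (a(G) = (G + G)*(G - 8) = (2*G)*(-8 + G) = 2*G*(-8 + G))
1/a(l(9, -10)) = 1/(2*(6 + 5*9)*(-8 + (6 + 5*9))) = 1/(2*(6 + 45)*(-8 + (6 + 45))) = 1/(2*51*(-8 + 51)) = 1/(2*51*43) = 1/4386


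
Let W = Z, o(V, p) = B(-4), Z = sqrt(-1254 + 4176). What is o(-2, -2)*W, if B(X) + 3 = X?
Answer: -7*sqrt(2922) ≈ -378.39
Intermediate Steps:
B(X) = -3 + X
Z = sqrt(2922) ≈ 54.056
o(V, p) = -7 (o(V, p) = -3 - 4 = -7)
W = sqrt(2922) ≈ 54.056
o(-2, -2)*W = -7*sqrt(2922)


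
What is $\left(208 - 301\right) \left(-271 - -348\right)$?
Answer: $-7161$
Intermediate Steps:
$\left(208 - 301\right) \left(-271 - -348\right) = - 93 \left(-271 + 348\right) = \left(-93\right) 77 = -7161$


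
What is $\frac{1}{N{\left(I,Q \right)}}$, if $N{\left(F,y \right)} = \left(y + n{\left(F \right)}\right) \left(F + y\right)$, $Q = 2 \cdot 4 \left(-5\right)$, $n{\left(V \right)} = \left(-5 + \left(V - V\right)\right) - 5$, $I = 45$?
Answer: $- \frac{1}{250} \approx -0.004$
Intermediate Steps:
$n{\left(V \right)} = -10$ ($n{\left(V \right)} = \left(-5 + 0\right) - 5 = -5 - 5 = -10$)
$Q = -40$ ($Q = 8 \left(-5\right) = -40$)
$N{\left(F,y \right)} = \left(-10 + y\right) \left(F + y\right)$ ($N{\left(F,y \right)} = \left(y - 10\right) \left(F + y\right) = \left(-10 + y\right) \left(F + y\right)$)
$\frac{1}{N{\left(I,Q \right)}} = \frac{1}{\left(-40\right)^{2} - 450 - -400 + 45 \left(-40\right)} = \frac{1}{1600 - 450 + 400 - 1800} = \frac{1}{-250} = - \frac{1}{250}$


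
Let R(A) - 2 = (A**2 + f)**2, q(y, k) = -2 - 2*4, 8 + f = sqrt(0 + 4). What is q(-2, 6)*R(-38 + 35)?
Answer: -110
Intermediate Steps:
f = -6 (f = -8 + sqrt(0 + 4) = -8 + sqrt(4) = -8 + 2 = -6)
q(y, k) = -10 (q(y, k) = -2 - 8 = -10)
R(A) = 2 + (-6 + A**2)**2 (R(A) = 2 + (A**2 - 6)**2 = 2 + (-6 + A**2)**2)
q(-2, 6)*R(-38 + 35) = -10*(2 + (-6 + (-38 + 35)**2)**2) = -10*(2 + (-6 + (-3)**2)**2) = -10*(2 + (-6 + 9)**2) = -10*(2 + 3**2) = -10*(2 + 9) = -10*11 = -110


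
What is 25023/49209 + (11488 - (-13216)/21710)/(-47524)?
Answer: 564324406519/2115466286765 ≈ 0.26676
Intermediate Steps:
25023/49209 + (11488 - (-13216)/21710)/(-47524) = 25023*(1/49209) + (11488 - (-13216)/21710)*(-1/47524) = 8341/16403 + (11488 - 1*(-6608/10855))*(-1/47524) = 8341/16403 + (11488 + 6608/10855)*(-1/47524) = 8341/16403 + (124708848/10855)*(-1/47524) = 8341/16403 - 31177212/128968255 = 564324406519/2115466286765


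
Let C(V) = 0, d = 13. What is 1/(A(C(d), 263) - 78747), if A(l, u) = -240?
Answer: -1/78987 ≈ -1.2660e-5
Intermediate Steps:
1/(A(C(d), 263) - 78747) = 1/(-240 - 78747) = 1/(-78987) = -1/78987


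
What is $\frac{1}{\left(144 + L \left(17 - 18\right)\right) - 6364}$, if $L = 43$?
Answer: $- \frac{1}{6263} \approx -0.00015967$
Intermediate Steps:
$\frac{1}{\left(144 + L \left(17 - 18\right)\right) - 6364} = \frac{1}{\left(144 + 43 \left(17 - 18\right)\right) - 6364} = \frac{1}{\left(144 + 43 \left(-1\right)\right) - 6364} = \frac{1}{\left(144 - 43\right) - 6364} = \frac{1}{101 - 6364} = \frac{1}{-6263} = - \frac{1}{6263}$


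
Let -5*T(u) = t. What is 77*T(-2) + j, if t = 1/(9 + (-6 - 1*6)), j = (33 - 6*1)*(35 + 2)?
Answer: 15062/15 ≈ 1004.1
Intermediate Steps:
j = 999 (j = (33 - 6)*37 = 27*37 = 999)
t = -⅓ (t = 1/(9 + (-6 - 6)) = 1/(9 - 12) = 1/(-3) = -⅓ ≈ -0.33333)
T(u) = 1/15 (T(u) = -⅕*(-⅓) = 1/15)
77*T(-2) + j = 77*(1/15) + 999 = 77/15 + 999 = 15062/15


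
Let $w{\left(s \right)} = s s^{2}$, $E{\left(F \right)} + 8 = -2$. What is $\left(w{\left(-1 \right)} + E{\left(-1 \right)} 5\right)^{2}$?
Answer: $2601$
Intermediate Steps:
$E{\left(F \right)} = -10$ ($E{\left(F \right)} = -8 - 2 = -10$)
$w{\left(s \right)} = s^{3}$
$\left(w{\left(-1 \right)} + E{\left(-1 \right)} 5\right)^{2} = \left(\left(-1\right)^{3} - 50\right)^{2} = \left(-1 - 50\right)^{2} = \left(-51\right)^{2} = 2601$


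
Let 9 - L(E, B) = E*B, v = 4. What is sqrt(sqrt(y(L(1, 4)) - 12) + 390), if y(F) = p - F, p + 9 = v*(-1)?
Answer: sqrt(390 + I*sqrt(30)) ≈ 19.749 + 0.1387*I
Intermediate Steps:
L(E, B) = 9 - B*E (L(E, B) = 9 - E*B = 9 - B*E)
p = -13 (p = -9 + 4*(-1) = -9 - 4 = -13)
y(F) = -13 - F
sqrt(sqrt(y(L(1, 4)) - 12) + 390) = sqrt(sqrt((-13 - (9 - 1*4*1)) - 12) + 390) = sqrt(sqrt((-13 - (9 - 4)) - 12) + 390) = sqrt(sqrt((-13 - 1*5) - 12) + 390) = sqrt(sqrt((-13 - 5) - 12) + 390) = sqrt(sqrt(-18 - 12) + 390) = sqrt(sqrt(-30) + 390) = sqrt(I*sqrt(30) + 390) = sqrt(390 + I*sqrt(30))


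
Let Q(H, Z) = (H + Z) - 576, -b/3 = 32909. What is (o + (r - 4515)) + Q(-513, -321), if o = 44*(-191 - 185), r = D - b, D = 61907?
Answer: 138165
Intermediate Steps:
b = -98727 (b = -3*32909 = -98727)
r = 160634 (r = 61907 - 1*(-98727) = 61907 + 98727 = 160634)
Q(H, Z) = -576 + H + Z
o = -16544 (o = 44*(-376) = -16544)
(o + (r - 4515)) + Q(-513, -321) = (-16544 + (160634 - 4515)) + (-576 - 513 - 321) = (-16544 + 156119) - 1410 = 139575 - 1410 = 138165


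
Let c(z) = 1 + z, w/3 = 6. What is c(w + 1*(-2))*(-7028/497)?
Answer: -17068/71 ≈ -240.39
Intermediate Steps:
w = 18 (w = 3*6 = 18)
c(w + 1*(-2))*(-7028/497) = (1 + (18 + 1*(-2)))*(-7028/497) = (1 + (18 - 2))*(-7028*1/497) = (1 + 16)*(-1004/71) = 17*(-1004/71) = -17068/71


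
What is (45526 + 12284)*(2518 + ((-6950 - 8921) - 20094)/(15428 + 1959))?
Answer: 2528869602810/17387 ≈ 1.4545e+8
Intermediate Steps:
(45526 + 12284)*(2518 + ((-6950 - 8921) - 20094)/(15428 + 1959)) = 57810*(2518 + (-15871 - 20094)/17387) = 57810*(2518 - 35965*1/17387) = 57810*(2518 - 35965/17387) = 57810*(43744501/17387) = 2528869602810/17387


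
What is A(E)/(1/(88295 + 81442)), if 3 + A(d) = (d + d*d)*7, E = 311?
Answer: 115288934877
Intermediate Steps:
A(d) = -3 + 7*d + 7*d² (A(d) = -3 + (d + d*d)*7 = -3 + (d + d²)*7 = -3 + (7*d + 7*d²) = -3 + 7*d + 7*d²)
A(E)/(1/(88295 + 81442)) = (-3 + 7*311 + 7*311²)/(1/(88295 + 81442)) = (-3 + 2177 + 7*96721)/(1/169737) = (-3 + 2177 + 677047)/(1/169737) = 679221*169737 = 115288934877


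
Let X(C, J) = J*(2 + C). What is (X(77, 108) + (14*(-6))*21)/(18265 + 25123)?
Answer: 1692/10847 ≈ 0.15599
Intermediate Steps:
(X(77, 108) + (14*(-6))*21)/(18265 + 25123) = (108*(2 + 77) + (14*(-6))*21)/(18265 + 25123) = (108*79 - 84*21)/43388 = (8532 - 1764)*(1/43388) = 6768*(1/43388) = 1692/10847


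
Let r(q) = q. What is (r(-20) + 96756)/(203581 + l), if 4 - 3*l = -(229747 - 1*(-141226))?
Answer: 12092/40905 ≈ 0.29561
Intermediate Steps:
l = 123659 (l = 4/3 - (-1)*(229747 - 1*(-141226))/3 = 4/3 - (-1)*(229747 + 141226)/3 = 4/3 - (-1)*370973/3 = 4/3 - ⅓*(-370973) = 4/3 + 370973/3 = 123659)
(r(-20) + 96756)/(203581 + l) = (-20 + 96756)/(203581 + 123659) = 96736/327240 = 96736*(1/327240) = 12092/40905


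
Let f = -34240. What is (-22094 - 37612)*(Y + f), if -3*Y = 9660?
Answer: 2236586760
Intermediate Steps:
Y = -3220 (Y = -⅓*9660 = -3220)
(-22094 - 37612)*(Y + f) = (-22094 - 37612)*(-3220 - 34240) = -59706*(-37460) = 2236586760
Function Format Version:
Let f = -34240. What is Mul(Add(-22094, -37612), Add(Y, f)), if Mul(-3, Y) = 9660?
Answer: 2236586760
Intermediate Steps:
Y = -3220 (Y = Mul(Rational(-1, 3), 9660) = -3220)
Mul(Add(-22094, -37612), Add(Y, f)) = Mul(Add(-22094, -37612), Add(-3220, -34240)) = Mul(-59706, -37460) = 2236586760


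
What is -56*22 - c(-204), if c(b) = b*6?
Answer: -8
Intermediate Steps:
c(b) = 6*b
-56*22 - c(-204) = -56*22 - 6*(-204) = -1232 - 1*(-1224) = -1232 + 1224 = -8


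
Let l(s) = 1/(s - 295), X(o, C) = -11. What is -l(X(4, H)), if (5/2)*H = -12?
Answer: 1/306 ≈ 0.0032680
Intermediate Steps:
H = -24/5 (H = (2/5)*(-12) = -24/5 ≈ -4.8000)
l(s) = 1/(-295 + s)
-l(X(4, H)) = -1/(-295 - 11) = -1/(-306) = -1*(-1/306) = 1/306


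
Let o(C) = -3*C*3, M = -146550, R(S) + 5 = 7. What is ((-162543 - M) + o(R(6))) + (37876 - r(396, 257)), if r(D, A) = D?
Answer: 21469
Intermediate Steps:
R(S) = 2 (R(S) = -5 + 7 = 2)
o(C) = -9*C
((-162543 - M) + o(R(6))) + (37876 - r(396, 257)) = ((-162543 - 1*(-146550)) - 9*2) + (37876 - 1*396) = ((-162543 + 146550) - 18) + (37876 - 396) = (-15993 - 18) + 37480 = -16011 + 37480 = 21469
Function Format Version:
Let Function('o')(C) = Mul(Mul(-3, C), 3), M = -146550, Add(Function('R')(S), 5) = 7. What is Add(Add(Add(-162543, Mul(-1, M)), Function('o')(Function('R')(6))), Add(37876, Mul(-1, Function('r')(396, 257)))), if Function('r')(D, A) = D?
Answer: 21469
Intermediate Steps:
Function('R')(S) = 2 (Function('R')(S) = Add(-5, 7) = 2)
Function('o')(C) = Mul(-9, C)
Add(Add(Add(-162543, Mul(-1, M)), Function('o')(Function('R')(6))), Add(37876, Mul(-1, Function('r')(396, 257)))) = Add(Add(Add(-162543, Mul(-1, -146550)), Mul(-9, 2)), Add(37876, Mul(-1, 396))) = Add(Add(Add(-162543, 146550), -18), Add(37876, -396)) = Add(Add(-15993, -18), 37480) = Add(-16011, 37480) = 21469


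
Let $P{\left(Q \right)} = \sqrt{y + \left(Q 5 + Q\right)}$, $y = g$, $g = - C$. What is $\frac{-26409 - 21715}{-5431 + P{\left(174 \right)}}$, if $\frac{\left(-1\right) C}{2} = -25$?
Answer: $\frac{261361444}{29494767} + \frac{48124 \sqrt{994}}{29494767} \approx 8.9127$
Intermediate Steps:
$C = 50$ ($C = \left(-2\right) \left(-25\right) = 50$)
$g = -50$ ($g = \left(-1\right) 50 = -50$)
$y = -50$
$P{\left(Q \right)} = \sqrt{-50 + 6 Q}$ ($P{\left(Q \right)} = \sqrt{-50 + \left(Q 5 + Q\right)} = \sqrt{-50 + \left(5 Q + Q\right)} = \sqrt{-50 + 6 Q}$)
$\frac{-26409 - 21715}{-5431 + P{\left(174 \right)}} = \frac{-26409 - 21715}{-5431 + \sqrt{-50 + 6 \cdot 174}} = - \frac{48124}{-5431 + \sqrt{-50 + 1044}} = - \frac{48124}{-5431 + \sqrt{994}}$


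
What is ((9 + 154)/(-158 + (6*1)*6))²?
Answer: 26569/14884 ≈ 1.7851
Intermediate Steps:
((9 + 154)/(-158 + (6*1)*6))² = (163/(-158 + 6*6))² = (163/(-158 + 36))² = (163/(-122))² = (163*(-1/122))² = (-163/122)² = 26569/14884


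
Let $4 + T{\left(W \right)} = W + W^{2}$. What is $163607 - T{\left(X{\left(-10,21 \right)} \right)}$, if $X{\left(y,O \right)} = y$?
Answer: $163521$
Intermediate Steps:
$T{\left(W \right)} = -4 + W + W^{2}$ ($T{\left(W \right)} = -4 + \left(W + W^{2}\right) = -4 + W + W^{2}$)
$163607 - T{\left(X{\left(-10,21 \right)} \right)} = 163607 - \left(-4 - 10 + \left(-10\right)^{2}\right) = 163607 - \left(-4 - 10 + 100\right) = 163607 - 86 = 163521$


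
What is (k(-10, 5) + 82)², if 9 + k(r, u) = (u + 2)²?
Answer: 14884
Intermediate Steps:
k(r, u) = -9 + (2 + u)² (k(r, u) = -9 + (u + 2)² = -9 + (2 + u)²)
(k(-10, 5) + 82)² = ((-9 + (2 + 5)²) + 82)² = ((-9 + 7²) + 82)² = ((-9 + 49) + 82)² = (40 + 82)² = 122² = 14884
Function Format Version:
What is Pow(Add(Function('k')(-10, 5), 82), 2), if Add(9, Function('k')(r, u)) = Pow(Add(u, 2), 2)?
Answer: 14884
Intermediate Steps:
Function('k')(r, u) = Add(-9, Pow(Add(2, u), 2)) (Function('k')(r, u) = Add(-9, Pow(Add(u, 2), 2)) = Add(-9, Pow(Add(2, u), 2)))
Pow(Add(Function('k')(-10, 5), 82), 2) = Pow(Add(Add(-9, Pow(Add(2, 5), 2)), 82), 2) = Pow(Add(Add(-9, Pow(7, 2)), 82), 2) = Pow(Add(Add(-9, 49), 82), 2) = Pow(Add(40, 82), 2) = Pow(122, 2) = 14884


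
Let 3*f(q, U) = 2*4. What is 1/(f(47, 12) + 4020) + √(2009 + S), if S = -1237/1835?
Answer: 3/12068 + √6762485130/1835 ≈ 44.815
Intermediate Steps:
S = -1237/1835 (S = -1237*1/1835 = -1237/1835 ≈ -0.67411)
f(q, U) = 8/3 (f(q, U) = (2*4)/3 = (⅓)*8 = 8/3)
1/(f(47, 12) + 4020) + √(2009 + S) = 1/(8/3 + 4020) + √(2009 - 1237/1835) = 1/(12068/3) + √(3685278/1835) = 3/12068 + √6762485130/1835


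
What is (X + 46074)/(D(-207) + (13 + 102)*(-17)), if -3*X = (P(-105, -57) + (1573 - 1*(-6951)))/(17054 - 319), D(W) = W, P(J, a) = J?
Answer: -2313136751/108543210 ≈ -21.311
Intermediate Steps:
X = -8419/50205 (X = -(-105 + (1573 - 1*(-6951)))/(3*(17054 - 319)) = -(-105 + (1573 + 6951))/(3*16735) = -(-105 + 8524)/(3*16735) = -8419/(3*16735) = -1/3*8419/16735 = -8419/50205 ≈ -0.16769)
(X + 46074)/(D(-207) + (13 + 102)*(-17)) = (-8419/50205 + 46074)/(-207 + (13 + 102)*(-17)) = 2313136751/(50205*(-207 + 115*(-17))) = 2313136751/(50205*(-207 - 1955)) = (2313136751/50205)/(-2162) = (2313136751/50205)*(-1/2162) = -2313136751/108543210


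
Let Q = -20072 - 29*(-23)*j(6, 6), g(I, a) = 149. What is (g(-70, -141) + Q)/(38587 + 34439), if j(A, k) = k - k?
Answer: -6641/24342 ≈ -0.27282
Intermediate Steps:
j(A, k) = 0
Q = -20072 (Q = -20072 - 29*(-23)*0 = -20072 - (-667)*0 = -20072 - 1*0 = -20072 + 0 = -20072)
(g(-70, -141) + Q)/(38587 + 34439) = (149 - 20072)/(38587 + 34439) = -19923/73026 = -19923*1/73026 = -6641/24342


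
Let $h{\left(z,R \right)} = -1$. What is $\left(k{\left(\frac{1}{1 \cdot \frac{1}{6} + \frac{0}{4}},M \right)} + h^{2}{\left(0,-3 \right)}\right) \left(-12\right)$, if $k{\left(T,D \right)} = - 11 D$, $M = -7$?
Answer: $-936$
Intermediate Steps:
$\left(k{\left(\frac{1}{1 \cdot \frac{1}{6} + \frac{0}{4}},M \right)} + h^{2}{\left(0,-3 \right)}\right) \left(-12\right) = \left(\left(-11\right) \left(-7\right) + \left(-1\right)^{2}\right) \left(-12\right) = \left(77 + 1\right) \left(-12\right) = 78 \left(-12\right) = -936$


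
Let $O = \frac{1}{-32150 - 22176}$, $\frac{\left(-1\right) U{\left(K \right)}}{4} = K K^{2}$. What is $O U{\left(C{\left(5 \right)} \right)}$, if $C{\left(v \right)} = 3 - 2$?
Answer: $\frac{2}{27163} \approx 7.363 \cdot 10^{-5}$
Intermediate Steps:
$C{\left(v \right)} = 1$ ($C{\left(v \right)} = 3 - 2 = 1$)
$U{\left(K \right)} = - 4 K^{3}$ ($U{\left(K \right)} = - 4 K K^{2} = - 4 K^{3}$)
$O = - \frac{1}{54326}$ ($O = \frac{1}{-54326} = - \frac{1}{54326} \approx -1.8407 \cdot 10^{-5}$)
$O U{\left(C{\left(5 \right)} \right)} = - \frac{\left(-4\right) 1^{3}}{54326} = - \frac{\left(-4\right) 1}{54326} = \left(- \frac{1}{54326}\right) \left(-4\right) = \frac{2}{27163}$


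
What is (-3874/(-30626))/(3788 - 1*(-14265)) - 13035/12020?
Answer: -720688993975/664575195956 ≈ -1.0844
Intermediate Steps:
(-3874/(-30626))/(3788 - 1*(-14265)) - 13035/12020 = (-3874*(-1/30626))/(3788 + 14265) - 13035*1/12020 = (1937/15313)/18053 - 2607/2404 = (1937/15313)*(1/18053) - 2607/2404 = 1937/276445589 - 2607/2404 = -720688993975/664575195956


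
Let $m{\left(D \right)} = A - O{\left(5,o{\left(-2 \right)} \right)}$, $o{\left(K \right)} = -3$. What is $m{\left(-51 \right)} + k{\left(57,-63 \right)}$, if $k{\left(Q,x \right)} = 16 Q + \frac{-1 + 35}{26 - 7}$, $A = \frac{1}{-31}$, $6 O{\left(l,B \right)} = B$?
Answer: $\frac{1076995}{1178} \approx 914.26$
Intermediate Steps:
$O{\left(l,B \right)} = \frac{B}{6}$
$A = - \frac{1}{31} \approx -0.032258$
$m{\left(D \right)} = \frac{29}{62}$ ($m{\left(D \right)} = - \frac{1}{31} - \frac{1}{6} \left(-3\right) = - \frac{1}{31} - - \frac{1}{2} = - \frac{1}{31} + \frac{1}{2} = \frac{29}{62}$)
$k{\left(Q,x \right)} = \frac{34}{19} + 16 Q$ ($k{\left(Q,x \right)} = 16 Q + \frac{34}{19} = \frac{34}{19} + 16 Q$)
$m{\left(-51 \right)} + k{\left(57,-63 \right)} = \frac{29}{62} + \left(\frac{34}{19} + 16 \cdot 57\right) = \frac{29}{62} + \left(\frac{34}{19} + 912\right) = \frac{29}{62} + \frac{17362}{19} = \frac{1076995}{1178}$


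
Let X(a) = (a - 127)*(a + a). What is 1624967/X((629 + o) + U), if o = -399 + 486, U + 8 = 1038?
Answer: 1624967/5653548 ≈ 0.28742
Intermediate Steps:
U = 1030 (U = -8 + 1038 = 1030)
o = 87
X(a) = 2*a*(-127 + a) (X(a) = (-127 + a)*(2*a) = 2*a*(-127 + a))
1624967/X((629 + o) + U) = 1624967/((2*((629 + 87) + 1030)*(-127 + ((629 + 87) + 1030)))) = 1624967/((2*(716 + 1030)*(-127 + (716 + 1030)))) = 1624967/((2*1746*(-127 + 1746))) = 1624967/((2*1746*1619)) = 1624967/5653548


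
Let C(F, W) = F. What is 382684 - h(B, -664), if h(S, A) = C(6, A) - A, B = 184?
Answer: 382014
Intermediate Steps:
h(S, A) = 6 - A
382684 - h(B, -664) = 382684 - (6 - 1*(-664)) = 382684 - (6 + 664) = 382684 - 1*670 = 382684 - 670 = 382014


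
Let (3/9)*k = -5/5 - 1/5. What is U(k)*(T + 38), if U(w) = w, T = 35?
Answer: -1314/5 ≈ -262.80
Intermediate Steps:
k = -18/5 (k = 3*(-5/5 - 1/5) = 3*(-5*⅕ - 1*⅕) = 3*(-1 - ⅕) = 3*(-6/5) = -18/5 ≈ -3.6000)
U(k)*(T + 38) = -18*(35 + 38)/5 = -18/5*73 = -1314/5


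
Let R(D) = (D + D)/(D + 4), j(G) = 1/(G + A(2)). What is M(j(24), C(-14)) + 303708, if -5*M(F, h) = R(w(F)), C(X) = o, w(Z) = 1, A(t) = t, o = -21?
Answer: 7592698/25 ≈ 3.0371e+5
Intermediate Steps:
j(G) = 1/(2 + G) (j(G) = 1/(G + 2) = 1/(2 + G))
C(X) = -21
R(D) = 2*D/(4 + D) (R(D) = (2*D)/(4 + D) = 2*D/(4 + D))
M(F, h) = -2/25 (M(F, h) = -2/(5*(4 + 1)) = -2/(5*5) = -⅕*⅖ = -2/25)
M(j(24), C(-14)) + 303708 = -2/25 + 303708 = 7592698/25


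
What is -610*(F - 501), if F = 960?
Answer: -279990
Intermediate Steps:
-610*(F - 501) = -610*(960 - 501) = -610*459 = -279990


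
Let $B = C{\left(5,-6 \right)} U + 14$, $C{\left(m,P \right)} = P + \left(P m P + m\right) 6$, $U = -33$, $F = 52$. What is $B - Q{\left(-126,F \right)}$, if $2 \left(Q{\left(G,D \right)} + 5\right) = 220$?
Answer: $-36523$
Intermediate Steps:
$Q{\left(G,D \right)} = 105$ ($Q{\left(G,D \right)} = -5 + \frac{1}{2} \cdot 220 = -5 + 110 = 105$)
$C{\left(m,P \right)} = P + 6 m + 6 m P^{2}$ ($C{\left(m,P \right)} = P + \left(m P^{2} + m\right) 6 = P + \left(m + m P^{2}\right) 6 = P + \left(6 m + 6 m P^{2}\right) = P + 6 m + 6 m P^{2}$)
$B = -36418$ ($B = \left(-6 + 6 \cdot 5 + 6 \cdot 5 \left(-6\right)^{2}\right) \left(-33\right) + 14 = \left(-6 + 30 + 6 \cdot 5 \cdot 36\right) \left(-33\right) + 14 = \left(-6 + 30 + 1080\right) \left(-33\right) + 14 = 1104 \left(-33\right) + 14 = -36432 + 14 = -36418$)
$B - Q{\left(-126,F \right)} = -36418 - 105 = -36523$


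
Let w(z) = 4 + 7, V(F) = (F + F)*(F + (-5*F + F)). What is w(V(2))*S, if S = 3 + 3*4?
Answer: 165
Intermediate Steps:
V(F) = -6*F² (V(F) = (2*F)*(F - 4*F) = (2*F)*(-3*F) = -6*F²)
w(z) = 11
S = 15 (S = 3 + 12 = 15)
w(V(2))*S = 11*15 = 165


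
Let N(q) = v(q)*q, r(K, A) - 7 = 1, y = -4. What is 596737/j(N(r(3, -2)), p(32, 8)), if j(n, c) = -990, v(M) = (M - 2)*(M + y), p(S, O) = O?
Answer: -596737/990 ≈ -602.76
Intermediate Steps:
v(M) = (-4 + M)*(-2 + M) (v(M) = (M - 2)*(M - 4) = (-2 + M)*(-4 + M) = (-4 + M)*(-2 + M))
r(K, A) = 8 (r(K, A) = 7 + 1 = 8)
N(q) = q*(8 + q² - 6*q) (N(q) = (8 + q² - 6*q)*q = q*(8 + q² - 6*q))
596737/j(N(r(3, -2)), p(32, 8)) = 596737/(-990) = 596737*(-1/990) = -596737/990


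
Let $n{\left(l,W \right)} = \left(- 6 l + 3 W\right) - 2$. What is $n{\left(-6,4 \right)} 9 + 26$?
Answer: $440$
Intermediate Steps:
$n{\left(l,W \right)} = -2 - 6 l + 3 W$
$n{\left(-6,4 \right)} 9 + 26 = \left(-2 - -36 + 3 \cdot 4\right) 9 + 26 = \left(-2 + 36 + 12\right) 9 + 26 = 46 \cdot 9 + 26 = 414 + 26 = 440$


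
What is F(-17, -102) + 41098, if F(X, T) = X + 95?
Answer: 41176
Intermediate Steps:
F(X, T) = 95 + X
F(-17, -102) + 41098 = (95 - 17) + 41098 = 78 + 41098 = 41176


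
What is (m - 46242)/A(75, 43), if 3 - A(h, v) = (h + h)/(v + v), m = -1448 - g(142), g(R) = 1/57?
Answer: -116888233/3078 ≈ -37975.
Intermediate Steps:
g(R) = 1/57
m = -82537/57 (m = -1448 - 1*1/57 = -1448 - 1/57 = -82537/57 ≈ -1448.0)
A(h, v) = 3 - h/v (A(h, v) = 3 - (h + h)/(v + v) = 3 - 2*h/(2*v) = 3 - 2*h*1/(2*v) = 3 - h/v)
(m - 46242)/A(75, 43) = (-82537/57 - 46242)/(3 - 1*75/43) = -2718331/(57*(3 - 1*75*1/43)) = -2718331/(57*(3 - 75/43)) = -2718331/(57*54/43) = -2718331/57*43/54 = -116888233/3078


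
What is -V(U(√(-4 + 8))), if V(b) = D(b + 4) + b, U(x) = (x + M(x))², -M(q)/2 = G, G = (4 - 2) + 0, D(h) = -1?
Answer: -3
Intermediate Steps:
G = 2 (G = 2 + 0 = 2)
M(q) = -4 (M(q) = -2*2 = -4)
U(x) = (-4 + x)² (U(x) = (x - 4)² = (-4 + x)²)
V(b) = -1 + b
-V(U(√(-4 + 8))) = -(-1 + (-4 + √(-4 + 8))²) = -(-1 + (-4 + √4)²) = -(-1 + (-4 + 2)²) = -(-1 + (-2)²) = -(-1 + 4) = -1*3 = -3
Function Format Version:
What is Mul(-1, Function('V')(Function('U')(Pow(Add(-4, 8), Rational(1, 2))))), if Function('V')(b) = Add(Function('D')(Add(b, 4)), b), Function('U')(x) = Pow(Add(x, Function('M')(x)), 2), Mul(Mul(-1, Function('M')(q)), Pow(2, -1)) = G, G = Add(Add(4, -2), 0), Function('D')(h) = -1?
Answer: -3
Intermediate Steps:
G = 2 (G = Add(2, 0) = 2)
Function('M')(q) = -4 (Function('M')(q) = Mul(-2, 2) = -4)
Function('U')(x) = Pow(Add(-4, x), 2) (Function('U')(x) = Pow(Add(x, -4), 2) = Pow(Add(-4, x), 2))
Function('V')(b) = Add(-1, b)
Mul(-1, Function('V')(Function('U')(Pow(Add(-4, 8), Rational(1, 2))))) = Mul(-1, Add(-1, Pow(Add(-4, Pow(Add(-4, 8), Rational(1, 2))), 2))) = Mul(-1, Add(-1, Pow(Add(-4, Pow(4, Rational(1, 2))), 2))) = Mul(-1, Add(-1, Pow(Add(-4, 2), 2))) = Mul(-1, Add(-1, Pow(-2, 2))) = Mul(-1, Add(-1, 4)) = Mul(-1, 3) = -3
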